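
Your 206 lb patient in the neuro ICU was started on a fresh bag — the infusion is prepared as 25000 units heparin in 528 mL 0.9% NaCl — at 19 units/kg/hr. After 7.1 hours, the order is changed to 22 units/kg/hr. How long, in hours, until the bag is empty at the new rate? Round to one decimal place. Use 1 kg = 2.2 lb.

6.0 hours

Initial rate:
Weight = 206 lb ÷ 2.2 lb/kg = 93.63636 kg
Dose = 19 units/kg/hr × 93.63636 kg = 1779.091 units/hr
Concentration = 25000 units ÷ 528 mL = 47.34848 units/mL
Rate = 1779.091 units/hr ÷ 47.34848 units/mL = 37.5744 mL/hr
Volume infused so far = 37.5744 mL/hr × 7.1 hr = 266.7782 mL
Volume remaining = 528 − 266.7782 = 261.2218 mL
New rate:
Dose = 22 units/kg/hr × 93.63636 kg = 2060 units/hr
Rate = 2060 units/hr ÷ 47.34848 units/mL = 43.5072 mL/hr
Time remaining = 261.2218 mL ÷ 43.5072 mL/hr = 6.004104 hr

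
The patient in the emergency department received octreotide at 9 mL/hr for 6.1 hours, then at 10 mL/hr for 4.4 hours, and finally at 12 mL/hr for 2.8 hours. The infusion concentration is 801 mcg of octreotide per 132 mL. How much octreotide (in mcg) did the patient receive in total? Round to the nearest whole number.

804 mcg

Concentration = 801 mcg ÷ 132 mL = 6.068182 mcg/mL
Stage 1: 9 mL/hr × 6.1 hr = 54.9 mL → 54.9 mL × 6.068182 mcg/mL = 333.1432 mcg
Stage 2: 10 mL/hr × 4.4 hr = 44 mL → 44 mL × 6.068182 mcg/mL = 267 mcg
Stage 3: 12 mL/hr × 2.8 hr = 33.6 mL → 33.6 mL × 6.068182 mcg/mL = 203.8909 mcg
Total = 333.1432 + 267 + 203.8909 = 804.0341 mcg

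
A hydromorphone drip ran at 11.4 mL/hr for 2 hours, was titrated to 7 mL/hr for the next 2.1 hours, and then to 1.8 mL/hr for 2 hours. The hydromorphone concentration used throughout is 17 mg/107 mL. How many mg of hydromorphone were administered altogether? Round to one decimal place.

6.5 mg

Concentration = 17 mg ÷ 107 mL = 0.1588785 mg/mL
Stage 1: 11.4 mL/hr × 2 hr = 22.8 mL → 22.8 mL × 0.1588785 mg/mL = 3.62243 mg
Stage 2: 7 mL/hr × 2.1 hr = 14.7 mL → 14.7 mL × 0.1588785 mg/mL = 2.335514 mg
Stage 3: 1.8 mL/hr × 2 hr = 3.6 mL → 3.6 mL × 0.1588785 mg/mL = 0.5719626 mg
Total = 3.62243 + 2.335514 + 0.5719626 = 6.529907 mg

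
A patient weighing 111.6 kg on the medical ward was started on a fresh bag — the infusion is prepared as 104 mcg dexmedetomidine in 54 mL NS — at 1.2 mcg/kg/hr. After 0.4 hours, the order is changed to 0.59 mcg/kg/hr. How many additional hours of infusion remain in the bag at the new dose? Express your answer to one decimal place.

Initial rate:
Dose = 1.2 mcg/kg/hr × 111.6 kg = 133.92 mcg/hr
Concentration = 104 mcg ÷ 54 mL = 1.925926 mcg/mL
Rate = 133.92 mcg/hr ÷ 1.925926 mcg/mL = 69.53538 mL/hr
Volume infused so far = 69.53538 mL/hr × 0.4 hr = 27.81415 mL
Volume remaining = 54 − 27.81415 = 26.18585 mL
New rate:
Dose = 0.59 mcg/kg/hr × 111.6 kg = 65.844 mcg/hr
Rate = 65.844 mcg/hr ÷ 1.925926 mcg/mL = 34.18823 mL/hr
Time remaining = 26.18585 mL ÷ 34.18823 mL/hr = 0.7659316 hr

0.8 hours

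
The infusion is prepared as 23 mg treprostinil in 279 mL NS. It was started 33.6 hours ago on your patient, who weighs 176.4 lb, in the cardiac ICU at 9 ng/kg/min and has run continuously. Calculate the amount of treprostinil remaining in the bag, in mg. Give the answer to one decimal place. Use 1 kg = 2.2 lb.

21.5 mg

Weight = 176.4 lb ÷ 2.2 lb/kg = 80.18182 kg
Dose = 9 ng/kg/min × 80.18182 kg = 721.6364 ng/min
721.6364 ng/min × 60 min/hr = 43298.18 ng/hr
Concentration = 23 mg ÷ 279 mL = 0.08243728 mg/mL = 82437.28 ng/mL
Rate = 43298.18 ng/hr ÷ 82437.28 ng/mL = 0.5252258 mL/hr
Volume infused = 0.5252258 mL/hr × 33.6 hr = 17.64759 mL
Volume remaining = 279 − 17.64759 = 261.3524 mL
Drug remaining = 261.3524 mL × 82437.28 ng/mL = 21545181 ng = 21.54518 mg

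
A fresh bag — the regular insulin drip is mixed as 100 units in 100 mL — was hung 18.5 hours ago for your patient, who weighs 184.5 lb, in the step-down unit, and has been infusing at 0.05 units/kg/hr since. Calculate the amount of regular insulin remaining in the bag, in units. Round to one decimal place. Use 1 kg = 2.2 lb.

Weight = 184.5 lb ÷ 2.2 lb/kg = 83.86364 kg
Dose = 0.05 units/kg/hr × 83.86364 kg = 4.193182 units/hr
Concentration = 100 units ÷ 100 mL = 1 units/mL
Rate = 4.193182 units/hr ÷ 1 units/mL = 4.193182 mL/hr
Volume infused = 4.193182 mL/hr × 18.5 hr = 77.57386 mL
Volume remaining = 100 − 77.57386 = 22.42614 mL
Drug remaining = 22.42614 mL × 1 units/mL = 22.42614 units

22.4 units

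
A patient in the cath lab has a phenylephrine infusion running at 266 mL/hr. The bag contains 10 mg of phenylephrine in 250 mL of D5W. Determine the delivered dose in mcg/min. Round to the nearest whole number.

Concentration = 10 mg ÷ 250 mL = 0.04 mg/mL = 40 mcg/mL
Drug rate = 266 mL/hr × 40 mcg/mL = 10640 mcg/hr
10640 mcg/hr ÷ 60 min/hr = 177.3333 mcg/min

177 mcg/min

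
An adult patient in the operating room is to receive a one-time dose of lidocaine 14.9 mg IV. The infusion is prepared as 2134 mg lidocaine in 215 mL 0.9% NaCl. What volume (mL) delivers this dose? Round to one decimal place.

1.5 mL

Concentration = 2134 mg ÷ 215 mL = 9.925581 mg/mL
Volume = 14.9 mg ÷ 9.925581 mg/mL = 1.501172 mL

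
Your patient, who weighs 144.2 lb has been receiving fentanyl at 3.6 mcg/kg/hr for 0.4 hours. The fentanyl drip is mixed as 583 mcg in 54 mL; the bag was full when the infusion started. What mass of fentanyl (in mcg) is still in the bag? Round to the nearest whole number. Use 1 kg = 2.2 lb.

Weight = 144.2 lb ÷ 2.2 lb/kg = 65.54545 kg
Dose = 3.6 mcg/kg/hr × 65.54545 kg = 235.9636 mcg/hr
Concentration = 583 mcg ÷ 54 mL = 10.7963 mcg/mL
Rate = 235.9636 mcg/hr ÷ 10.7963 mcg/mL = 21.85598 mL/hr
Volume infused = 21.85598 mL/hr × 0.4 hr = 8.742392 mL
Volume remaining = 54 − 8.742392 = 45.25761 mL
Drug remaining = 45.25761 mL × 10.7963 mcg/mL = 488.6145 mcg

489 mcg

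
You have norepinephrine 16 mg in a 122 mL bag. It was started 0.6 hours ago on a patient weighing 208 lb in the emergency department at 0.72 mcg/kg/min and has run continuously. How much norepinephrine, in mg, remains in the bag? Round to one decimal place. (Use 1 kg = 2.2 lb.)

13.5 mg

Weight = 208 lb ÷ 2.2 lb/kg = 94.54545 kg
Dose = 0.72 mcg/kg/min × 94.54545 kg = 68.07273 mcg/min
68.07273 mcg/min × 60 min/hr = 4084.364 mcg/hr
Concentration = 16 mg ÷ 122 mL = 0.1311475 mg/mL = 131.1475 mcg/mL
Rate = 4084.364 mcg/hr ÷ 131.1475 mcg/mL = 31.14327 mL/hr
Volume infused = 31.14327 mL/hr × 0.6 hr = 18.68596 mL
Volume remaining = 122 − 18.68596 = 103.314 mL
Drug remaining = 103.314 mL × 131.1475 mcg/mL = 13549.38 mcg = 13.54938 mg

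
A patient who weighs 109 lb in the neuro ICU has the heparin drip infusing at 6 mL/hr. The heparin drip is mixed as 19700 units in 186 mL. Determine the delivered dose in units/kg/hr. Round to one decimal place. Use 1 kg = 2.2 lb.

12.8 units/kg/hr

Weight = 109 lb ÷ 2.2 lb/kg = 49.54545 kg
Concentration = 19700 units ÷ 186 mL = 105.914 units/mL
Drug rate = 6 mL/hr × 105.914 units/mL = 635.4839 units/hr
635.4839 units/hr ÷ 49.54545 kg = 12.82628 units/kg/hr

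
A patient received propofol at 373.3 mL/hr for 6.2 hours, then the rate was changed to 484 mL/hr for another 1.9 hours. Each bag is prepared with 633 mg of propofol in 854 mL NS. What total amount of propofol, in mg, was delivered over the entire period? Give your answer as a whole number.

Concentration = 633 mg ÷ 854 mL = 0.7412178 mg/mL
Stage 1: 373.3 mL/hr × 6.2 hr = 2314.46 mL → 2314.46 mL × 0.7412178 mg/mL = 1715.519 mg
Stage 2: 484 mL/hr × 1.9 hr = 919.6 mL → 919.6 mL × 0.7412178 mg/mL = 681.6239 mg
Total = 1715.519 + 681.6239 = 2397.143 mg

2397 mg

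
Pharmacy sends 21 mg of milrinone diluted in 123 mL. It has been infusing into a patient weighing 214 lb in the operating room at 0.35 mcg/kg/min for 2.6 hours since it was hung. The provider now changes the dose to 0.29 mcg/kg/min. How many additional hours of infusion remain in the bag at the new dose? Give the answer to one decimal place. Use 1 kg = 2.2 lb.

Initial rate:
Weight = 214 lb ÷ 2.2 lb/kg = 97.27273 kg
Dose = 0.35 mcg/kg/min × 97.27273 kg = 34.04545 mcg/min
34.04545 mcg/min × 60 min/hr = 2042.727 mcg/hr
Concentration = 21 mg ÷ 123 mL = 0.1707317 mg/mL = 170.7317 mcg/mL
Rate = 2042.727 mcg/hr ÷ 170.7317 mcg/mL = 11.96455 mL/hr
Volume infused so far = 11.96455 mL/hr × 2.6 hr = 31.10782 mL
Volume remaining = 123 − 31.10782 = 91.89218 mL
New rate:
Dose = 0.29 mcg/kg/min × 97.27273 kg = 28.20909 mcg/min
28.20909 mcg/min × 60 min/hr = 1692.545 mcg/hr
Rate = 1692.545 mcg/hr ÷ 170.7317 mcg/mL = 9.913481 mL/hr
Time remaining = 91.89218 mL ÷ 9.913481 mL/hr = 9.269417 hr

9.3 hours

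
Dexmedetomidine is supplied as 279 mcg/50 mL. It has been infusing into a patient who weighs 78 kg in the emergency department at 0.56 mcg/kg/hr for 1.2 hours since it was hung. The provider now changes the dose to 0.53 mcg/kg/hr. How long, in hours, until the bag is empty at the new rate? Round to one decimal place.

5.5 hours

Initial rate:
Dose = 0.56 mcg/kg/hr × 78 kg = 43.68 mcg/hr
Concentration = 279 mcg ÷ 50 mL = 5.58 mcg/mL
Rate = 43.68 mcg/hr ÷ 5.58 mcg/mL = 7.827957 mL/hr
Volume infused so far = 7.827957 mL/hr × 1.2 hr = 9.393548 mL
Volume remaining = 50 − 9.393548 = 40.60645 mL
New rate:
Dose = 0.53 mcg/kg/hr × 78 kg = 41.34 mcg/hr
Rate = 41.34 mcg/hr ÷ 5.58 mcg/mL = 7.408602 mL/hr
Time remaining = 40.60645 mL ÷ 7.408602 mL/hr = 5.480987 hr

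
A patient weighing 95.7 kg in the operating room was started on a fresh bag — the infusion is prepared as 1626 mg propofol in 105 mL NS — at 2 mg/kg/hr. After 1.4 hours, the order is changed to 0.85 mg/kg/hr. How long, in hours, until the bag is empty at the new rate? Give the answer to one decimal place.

16.7 hours

Initial rate:
Dose = 2 mg/kg/hr × 95.7 kg = 191.4 mg/hr
Concentration = 1626 mg ÷ 105 mL = 15.48571 mg/mL
Rate = 191.4 mg/hr ÷ 15.48571 mg/mL = 12.35978 mL/hr
Volume infused so far = 12.35978 mL/hr × 1.4 hr = 17.30369 mL
Volume remaining = 105 − 17.30369 = 87.69631 mL
New rate:
Dose = 0.85 mg/kg/hr × 95.7 kg = 81.345 mg/hr
Rate = 81.345 mg/hr ÷ 15.48571 mg/mL = 5.252906 mL/hr
Time remaining = 87.69631 mL ÷ 5.252906 mL/hr = 16.69482 hr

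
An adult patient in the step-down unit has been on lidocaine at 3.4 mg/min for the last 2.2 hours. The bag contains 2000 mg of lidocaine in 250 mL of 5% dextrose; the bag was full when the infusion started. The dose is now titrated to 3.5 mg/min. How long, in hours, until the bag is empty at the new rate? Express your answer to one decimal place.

Initial rate:
3.4 mg/min × 60 min/hr = 204 mg/hr
Concentration = 2000 mg ÷ 250 mL = 8 mg/mL
Rate = 204 mg/hr ÷ 8 mg/mL = 25.5 mL/hr
Volume infused so far = 25.5 mL/hr × 2.2 hr = 56.1 mL
Volume remaining = 250 − 56.1 = 193.9 mL
New rate:
3.5 mg/min × 60 min/hr = 210 mg/hr
Rate = 210 mg/hr ÷ 8 mg/mL = 26.25 mL/hr
Time remaining = 193.9 mL ÷ 26.25 mL/hr = 7.386667 hr

7.4 hours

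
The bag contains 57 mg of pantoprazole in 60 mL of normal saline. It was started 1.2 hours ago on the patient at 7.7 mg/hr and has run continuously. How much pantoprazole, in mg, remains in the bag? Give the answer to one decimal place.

Concentration = 57 mg ÷ 60 mL = 0.95 mg/mL
Rate = 7.7 mg/hr ÷ 0.95 mg/mL = 8.105263 mL/hr
Volume infused = 8.105263 mL/hr × 1.2 hr = 9.726316 mL
Volume remaining = 60 − 9.726316 = 50.27368 mL
Drug remaining = 50.27368 mL × 0.95 mg/mL = 47.76 mg

47.8 mg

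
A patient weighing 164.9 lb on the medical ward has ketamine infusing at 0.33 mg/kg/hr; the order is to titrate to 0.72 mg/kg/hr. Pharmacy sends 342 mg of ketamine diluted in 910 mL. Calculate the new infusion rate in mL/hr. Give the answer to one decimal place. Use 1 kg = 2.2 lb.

Weight = 164.9 lb ÷ 2.2 lb/kg = 74.95455 kg
Dose = 0.72 mg/kg/hr × 74.95455 kg = 53.96727 mg/hr
Concentration = 342 mg ÷ 910 mL = 0.3758242 mg/mL
Rate = 53.96727 mg/hr ÷ 0.3758242 mg/mL = 143.5971 mL/hr

143.6 mL/hr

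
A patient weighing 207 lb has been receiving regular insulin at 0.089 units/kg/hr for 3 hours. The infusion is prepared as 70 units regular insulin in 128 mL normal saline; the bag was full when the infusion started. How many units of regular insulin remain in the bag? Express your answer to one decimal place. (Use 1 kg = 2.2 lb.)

Weight = 207 lb ÷ 2.2 lb/kg = 94.09091 kg
Dose = 0.089 units/kg/hr × 94.09091 kg = 8.374091 units/hr
Concentration = 70 units ÷ 128 mL = 0.546875 units/mL
Rate = 8.374091 units/hr ÷ 0.546875 units/mL = 15.31262 mL/hr
Volume infused = 15.31262 mL/hr × 3 hr = 45.93787 mL
Volume remaining = 128 − 45.93787 = 82.06213 mL
Drug remaining = 82.06213 mL × 0.546875 units/mL = 44.87773 units

44.9 units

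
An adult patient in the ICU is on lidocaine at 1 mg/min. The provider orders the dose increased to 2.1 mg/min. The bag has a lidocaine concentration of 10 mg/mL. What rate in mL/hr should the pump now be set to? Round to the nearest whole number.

2.1 mg/min × 60 min/hr = 126 mg/hr
Rate = 126 mg/hr ÷ 10 mg/mL = 12.6 mL/hr

13 mL/hr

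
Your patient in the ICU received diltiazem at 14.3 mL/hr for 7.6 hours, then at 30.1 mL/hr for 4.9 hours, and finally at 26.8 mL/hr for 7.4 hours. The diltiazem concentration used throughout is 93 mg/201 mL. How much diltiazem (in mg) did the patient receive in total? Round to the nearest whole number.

Concentration = 93 mg ÷ 201 mL = 0.4626866 mg/mL
Stage 1: 14.3 mL/hr × 7.6 hr = 108.68 mL → 108.68 mL × 0.4626866 mg/mL = 50.28478 mg
Stage 2: 30.1 mL/hr × 4.9 hr = 147.49 mL → 147.49 mL × 0.4626866 mg/mL = 68.24164 mg
Stage 3: 26.8 mL/hr × 7.4 hr = 198.32 mL → 198.32 mL × 0.4626866 mg/mL = 91.76 mg
Total = 50.28478 + 68.24164 + 91.76 = 210.2864 mg

210 mg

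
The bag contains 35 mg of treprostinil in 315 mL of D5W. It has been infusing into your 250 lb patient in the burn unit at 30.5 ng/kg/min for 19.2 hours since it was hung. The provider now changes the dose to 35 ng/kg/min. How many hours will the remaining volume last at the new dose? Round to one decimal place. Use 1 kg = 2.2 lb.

129.9 hours

Initial rate:
Weight = 250 lb ÷ 2.2 lb/kg = 113.6364 kg
Dose = 30.5 ng/kg/min × 113.6364 kg = 3465.909 ng/min
3465.909 ng/min × 60 min/hr = 207954.5 ng/hr
Concentration = 35 mg ÷ 315 mL = 0.1111111 mg/mL = 111111.1 ng/mL
Rate = 207954.5 ng/hr ÷ 111111.1 ng/mL = 1.871591 mL/hr
Volume infused so far = 1.871591 mL/hr × 19.2 hr = 35.93455 mL
Volume remaining = 315 − 35.93455 = 279.0655 mL
New rate:
Dose = 35 ng/kg/min × 113.6364 kg = 3977.273 ng/min
3977.273 ng/min × 60 min/hr = 238636.4 ng/hr
Rate = 238636.4 ng/hr ÷ 111111.1 ng/mL = 2.147727 mL/hr
Time remaining = 279.0655 mL ÷ 2.147727 mL/hr = 129.9352 hr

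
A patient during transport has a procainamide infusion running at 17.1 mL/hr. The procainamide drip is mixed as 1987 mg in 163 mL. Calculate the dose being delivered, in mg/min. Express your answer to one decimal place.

Concentration = 1987 mg ÷ 163 mL = 12.19018 mg/mL
Drug rate = 17.1 mL/hr × 12.19018 mg/mL = 208.4521 mg/hr
208.4521 mg/hr ÷ 60 min/hr = 3.474202 mg/min

3.5 mg/min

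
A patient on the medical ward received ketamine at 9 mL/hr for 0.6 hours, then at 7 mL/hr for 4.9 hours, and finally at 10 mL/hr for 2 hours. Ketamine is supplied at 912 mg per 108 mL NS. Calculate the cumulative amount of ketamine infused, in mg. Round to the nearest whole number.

504 mg

Concentration = 912 mg ÷ 108 mL = 8.444444 mg/mL
Stage 1: 9 mL/hr × 0.6 hr = 5.4 mL → 5.4 mL × 8.444444 mg/mL = 45.6 mg
Stage 2: 7 mL/hr × 4.9 hr = 34.3 mL → 34.3 mL × 8.444444 mg/mL = 289.6444 mg
Stage 3: 10 mL/hr × 2 hr = 20 mL → 20 mL × 8.444444 mg/mL = 168.8889 mg
Total = 45.6 + 289.6444 + 168.8889 = 504.1333 mg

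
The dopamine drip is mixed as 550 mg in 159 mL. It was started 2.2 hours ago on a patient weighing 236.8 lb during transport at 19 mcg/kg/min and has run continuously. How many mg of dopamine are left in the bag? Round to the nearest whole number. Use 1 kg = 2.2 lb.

Weight = 236.8 lb ÷ 2.2 lb/kg = 107.6364 kg
Dose = 19 mcg/kg/min × 107.6364 kg = 2045.091 mcg/min
2045.091 mcg/min × 60 min/hr = 122705.5 mcg/hr
Concentration = 550 mg ÷ 159 mL = 3.459119 mg/mL = 3459.119 mcg/mL
Rate = 122705.5 mcg/hr ÷ 3459.119 mcg/mL = 35.47303 mL/hr
Volume infused = 35.47303 mL/hr × 2.2 hr = 78.04067 mL
Volume remaining = 159 − 78.04067 = 80.95933 mL
Drug remaining = 80.95933 mL × 3459.119 mcg/mL = 280048 mcg = 280.048 mg

280 mg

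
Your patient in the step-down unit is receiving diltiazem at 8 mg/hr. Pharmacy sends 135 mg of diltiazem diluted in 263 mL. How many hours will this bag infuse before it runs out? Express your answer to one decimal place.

16.9 hours

Concentration = 135 mg ÷ 263 mL = 0.513308 mg/mL
Rate = 8 mg/hr ÷ 0.513308 mg/mL = 15.58519 mL/hr
Duration = 263 mL ÷ 15.58519 mL/hr = 16.875 hr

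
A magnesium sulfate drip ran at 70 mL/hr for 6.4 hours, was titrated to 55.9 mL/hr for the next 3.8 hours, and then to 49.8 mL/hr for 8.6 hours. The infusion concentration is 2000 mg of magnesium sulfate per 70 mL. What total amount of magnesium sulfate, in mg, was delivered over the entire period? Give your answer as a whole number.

31106 mg

Concentration = 2000 mg ÷ 70 mL = 28.57143 mg/mL
Stage 1: 70 mL/hr × 6.4 hr = 448 mL → 448 mL × 28.57143 mg/mL = 12800 mg
Stage 2: 55.9 mL/hr × 3.8 hr = 212.42 mL → 212.42 mL × 28.57143 mg/mL = 6069.143 mg
Stage 3: 49.8 mL/hr × 8.6 hr = 428.28 mL → 428.28 mL × 28.57143 mg/mL = 12236.57 mg
Total = 12800 + 6069.143 + 12236.57 = 31105.71 mg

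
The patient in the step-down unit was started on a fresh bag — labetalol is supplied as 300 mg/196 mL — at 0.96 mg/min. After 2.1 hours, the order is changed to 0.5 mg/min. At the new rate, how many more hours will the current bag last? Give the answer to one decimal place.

Initial rate:
0.96 mg/min × 60 min/hr = 57.6 mg/hr
Concentration = 300 mg ÷ 196 mL = 1.530612 mg/mL
Rate = 57.6 mg/hr ÷ 1.530612 mg/mL = 37.632 mL/hr
Volume infused so far = 37.632 mL/hr × 2.1 hr = 79.0272 mL
Volume remaining = 196 − 79.0272 = 116.9728 mL
New rate:
0.5 mg/min × 60 min/hr = 30 mg/hr
Rate = 30 mg/hr ÷ 1.530612 mg/mL = 19.6 mL/hr
Time remaining = 116.9728 mL ÷ 19.6 mL/hr = 5.968 hr

6.0 hours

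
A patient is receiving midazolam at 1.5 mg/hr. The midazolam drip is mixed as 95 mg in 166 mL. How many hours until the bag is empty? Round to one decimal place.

Concentration = 95 mg ÷ 166 mL = 0.5722892 mg/mL
Rate = 1.5 mg/hr ÷ 0.5722892 mg/mL = 2.621053 mL/hr
Duration = 166 mL ÷ 2.621053 mL/hr = 63.33333 hr

63.3 hours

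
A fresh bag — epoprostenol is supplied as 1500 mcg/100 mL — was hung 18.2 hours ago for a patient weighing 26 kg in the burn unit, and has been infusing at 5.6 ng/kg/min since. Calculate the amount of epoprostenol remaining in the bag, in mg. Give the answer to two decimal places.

Dose = 5.6 ng/kg/min × 26 kg = 145.6 ng/min
145.6 ng/min × 60 min/hr = 8736 ng/hr
Concentration = 1500 mcg ÷ 100 mL = 15 mcg/mL = 15000 ng/mL
Rate = 8736 ng/hr ÷ 15000 ng/mL = 0.5824 mL/hr
Volume infused = 0.5824 mL/hr × 18.2 hr = 10.59968 mL
Volume remaining = 100 − 10.59968 = 89.40032 mL
Drug remaining = 89.40032 mL × 15000 ng/mL = 1341005 ng = 1.341005 mg

1.34 mg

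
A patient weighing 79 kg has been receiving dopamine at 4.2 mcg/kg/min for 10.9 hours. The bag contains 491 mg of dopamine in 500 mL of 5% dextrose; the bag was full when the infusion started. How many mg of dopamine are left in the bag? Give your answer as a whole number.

274 mg

Dose = 4.2 mcg/kg/min × 79 kg = 331.8 mcg/min
331.8 mcg/min × 60 min/hr = 19908 mcg/hr
Concentration = 491 mg ÷ 500 mL = 0.982 mg/mL = 982 mcg/mL
Rate = 19908 mcg/hr ÷ 982 mcg/mL = 20.27291 mL/hr
Volume infused = 20.27291 mL/hr × 10.9 hr = 220.9747 mL
Volume remaining = 500 − 220.9747 = 279.0253 mL
Drug remaining = 279.0253 mL × 982 mcg/mL = 274002.8 mcg = 274.0028 mg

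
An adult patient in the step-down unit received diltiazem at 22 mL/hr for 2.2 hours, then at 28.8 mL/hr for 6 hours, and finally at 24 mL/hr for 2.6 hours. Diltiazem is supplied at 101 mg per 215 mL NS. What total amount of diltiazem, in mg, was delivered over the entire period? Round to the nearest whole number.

133 mg

Concentration = 101 mg ÷ 215 mL = 0.4697674 mg/mL
Stage 1: 22 mL/hr × 2.2 hr = 48.4 mL → 48.4 mL × 0.4697674 mg/mL = 22.73674 mg
Stage 2: 28.8 mL/hr × 6 hr = 172.8 mL → 172.8 mL × 0.4697674 mg/mL = 81.17581 mg
Stage 3: 24 mL/hr × 2.6 hr = 62.4 mL → 62.4 mL × 0.4697674 mg/mL = 29.31349 mg
Total = 22.73674 + 81.17581 + 29.31349 = 133.226 mg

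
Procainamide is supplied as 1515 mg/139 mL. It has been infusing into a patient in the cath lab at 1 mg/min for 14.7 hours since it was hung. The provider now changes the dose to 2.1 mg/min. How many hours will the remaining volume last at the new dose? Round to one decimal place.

5.0 hours

Initial rate:
1 mg/min × 60 min/hr = 60 mg/hr
Concentration = 1515 mg ÷ 139 mL = 10.89928 mg/mL
Rate = 60 mg/hr ÷ 10.89928 mg/mL = 5.50495 mL/hr
Volume infused so far = 5.50495 mL/hr × 14.7 hr = 80.92277 mL
Volume remaining = 139 − 80.92277 = 58.07723 mL
New rate:
2.1 mg/min × 60 min/hr = 126 mg/hr
Rate = 126 mg/hr ÷ 10.89928 mg/mL = 11.5604 mL/hr
Time remaining = 58.07723 mL ÷ 11.5604 mL/hr = 5.02381 hr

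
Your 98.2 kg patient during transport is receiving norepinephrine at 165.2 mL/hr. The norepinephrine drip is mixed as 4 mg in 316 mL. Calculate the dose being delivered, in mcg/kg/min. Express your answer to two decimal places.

Concentration = 4 mg ÷ 316 mL = 0.01265823 mg/mL = 12.65823 mcg/mL
Drug rate = 165.2 mL/hr × 12.65823 mcg/mL = 2091.139 mcg/hr
2091.139 mcg/hr ÷ 60 min/hr = 34.85232 mcg/min
34.85232 mcg/min ÷ 98.2 kg = 0.3549116 mcg/kg/min

0.35 mcg/kg/min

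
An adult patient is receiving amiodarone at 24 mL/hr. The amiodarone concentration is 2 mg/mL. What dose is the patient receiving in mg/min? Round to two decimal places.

0.80 mg/min

Drug rate = 24 mL/hr × 2 mg/mL = 48 mg/hr
48 mg/hr ÷ 60 min/hr = 0.8 mg/min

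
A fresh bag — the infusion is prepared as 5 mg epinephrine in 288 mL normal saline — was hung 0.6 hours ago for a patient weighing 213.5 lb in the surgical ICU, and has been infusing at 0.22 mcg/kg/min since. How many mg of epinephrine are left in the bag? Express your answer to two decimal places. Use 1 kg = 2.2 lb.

4.23 mg

Weight = 213.5 lb ÷ 2.2 lb/kg = 97.04545 kg
Dose = 0.22 mcg/kg/min × 97.04545 kg = 21.35 mcg/min
21.35 mcg/min × 60 min/hr = 1281 mcg/hr
Concentration = 5 mg ÷ 288 mL = 0.01736111 mg/mL = 17.36111 mcg/mL
Rate = 1281 mcg/hr ÷ 17.36111 mcg/mL = 73.7856 mL/hr
Volume infused = 73.7856 mL/hr × 0.6 hr = 44.27136 mL
Volume remaining = 288 − 44.27136 = 243.7286 mL
Drug remaining = 243.7286 mL × 17.36111 mcg/mL = 4231.4 mcg = 4.2314 mg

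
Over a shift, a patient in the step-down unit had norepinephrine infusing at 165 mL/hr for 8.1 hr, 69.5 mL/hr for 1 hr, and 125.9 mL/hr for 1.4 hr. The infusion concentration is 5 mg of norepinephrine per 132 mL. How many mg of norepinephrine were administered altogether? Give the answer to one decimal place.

Concentration = 5 mg ÷ 132 mL = 0.03787879 mg/mL
Stage 1: 165 mL/hr × 8.1 hr = 1336.5 mL → 1336.5 mL × 0.03787879 mg/mL = 50.625 mg
Stage 2: 69.5 mL/hr × 1 hr = 69.5 mL → 69.5 mL × 0.03787879 mg/mL = 2.632576 mg
Stage 3: 125.9 mL/hr × 1.4 hr = 176.26 mL → 176.26 mL × 0.03787879 mg/mL = 6.676515 mg
Total = 50.625 + 2.632576 + 6.676515 = 59.93409 mg

59.9 mg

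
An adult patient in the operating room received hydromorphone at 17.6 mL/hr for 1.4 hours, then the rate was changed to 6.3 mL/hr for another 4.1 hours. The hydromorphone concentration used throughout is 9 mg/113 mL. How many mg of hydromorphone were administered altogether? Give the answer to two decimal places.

4.02 mg

Concentration = 9 mg ÷ 113 mL = 0.07964602 mg/mL
Stage 1: 17.6 mL/hr × 1.4 hr = 24.64 mL → 24.64 mL × 0.07964602 mg/mL = 1.962478 mg
Stage 2: 6.3 mL/hr × 4.1 hr = 25.83 mL → 25.83 mL × 0.07964602 mg/mL = 2.057257 mg
Total = 1.962478 + 2.057257 = 4.019735 mg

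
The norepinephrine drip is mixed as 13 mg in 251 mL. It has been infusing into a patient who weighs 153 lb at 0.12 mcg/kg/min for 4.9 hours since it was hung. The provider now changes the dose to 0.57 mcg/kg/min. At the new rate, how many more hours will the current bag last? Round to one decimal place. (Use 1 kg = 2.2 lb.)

4.4 hours

Initial rate:
Weight = 153 lb ÷ 2.2 lb/kg = 69.54545 kg
Dose = 0.12 mcg/kg/min × 69.54545 kg = 8.345455 mcg/min
8.345455 mcg/min × 60 min/hr = 500.7273 mcg/hr
Concentration = 13 mg ÷ 251 mL = 0.05179283 mg/mL = 51.79283 mcg/mL
Rate = 500.7273 mcg/hr ÷ 51.79283 mcg/mL = 9.667888 mL/hr
Volume infused so far = 9.667888 mL/hr × 4.9 hr = 47.37265 mL
Volume remaining = 251 − 47.37265 = 203.6273 mL
New rate:
Dose = 0.57 mcg/kg/min × 69.54545 kg = 39.64091 mcg/min
39.64091 mcg/min × 60 min/hr = 2378.455 mcg/hr
Rate = 2378.455 mcg/hr ÷ 51.79283 mcg/mL = 45.92247 mL/hr
Time remaining = 203.6273 mL ÷ 45.92247 mL/hr = 4.434155 hr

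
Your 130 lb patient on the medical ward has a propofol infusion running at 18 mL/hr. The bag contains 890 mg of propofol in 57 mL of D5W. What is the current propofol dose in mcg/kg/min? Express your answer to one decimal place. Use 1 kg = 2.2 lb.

79.3 mcg/kg/min

Weight = 130 lb ÷ 2.2 lb/kg = 59.09091 kg
Concentration = 890 mg ÷ 57 mL = 15.61404 mg/mL = 15614.04 mcg/mL
Drug rate = 18 mL/hr × 15614.04 mcg/mL = 281052.6 mcg/hr
281052.6 mcg/hr ÷ 60 min/hr = 4684.211 mcg/min
4684.211 mcg/min ÷ 59.09091 kg = 79.27126 mcg/kg/min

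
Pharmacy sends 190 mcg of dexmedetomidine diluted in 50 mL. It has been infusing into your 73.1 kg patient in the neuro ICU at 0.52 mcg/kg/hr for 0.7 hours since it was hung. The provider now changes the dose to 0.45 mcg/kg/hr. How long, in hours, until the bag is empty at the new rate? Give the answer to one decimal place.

Initial rate:
Dose = 0.52 mcg/kg/hr × 73.1 kg = 38.012 mcg/hr
Concentration = 190 mcg ÷ 50 mL = 3.8 mcg/mL
Rate = 38.012 mcg/hr ÷ 3.8 mcg/mL = 10.00316 mL/hr
Volume infused so far = 10.00316 mL/hr × 0.7 hr = 7.002211 mL
Volume remaining = 50 − 7.002211 = 42.99779 mL
New rate:
Dose = 0.45 mcg/kg/hr × 73.1 kg = 32.895 mcg/hr
Rate = 32.895 mcg/hr ÷ 3.8 mcg/mL = 8.656579 mL/hr
Time remaining = 42.99779 mL ÷ 8.656579 mL/hr = 4.967065 hr

5.0 hours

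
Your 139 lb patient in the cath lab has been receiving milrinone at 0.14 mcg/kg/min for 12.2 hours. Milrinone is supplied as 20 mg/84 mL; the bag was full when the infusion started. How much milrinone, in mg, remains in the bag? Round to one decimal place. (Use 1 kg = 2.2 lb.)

13.5 mg

Weight = 139 lb ÷ 2.2 lb/kg = 63.18182 kg
Dose = 0.14 mcg/kg/min × 63.18182 kg = 8.845455 mcg/min
8.845455 mcg/min × 60 min/hr = 530.7273 mcg/hr
Concentration = 20 mg ÷ 84 mL = 0.2380952 mg/mL = 238.0952 mcg/mL
Rate = 530.7273 mcg/hr ÷ 238.0952 mcg/mL = 2.229055 mL/hr
Volume infused = 2.229055 mL/hr × 12.2 hr = 27.19447 mL
Volume remaining = 84 − 27.19447 = 56.80553 mL
Drug remaining = 56.80553 mL × 238.0952 mcg/mL = 13525.13 mcg = 13.52513 mg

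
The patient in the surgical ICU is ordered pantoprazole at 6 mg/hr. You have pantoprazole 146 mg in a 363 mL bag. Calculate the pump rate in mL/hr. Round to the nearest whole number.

15 mL/hr

Concentration = 146 mg ÷ 363 mL = 0.4022039 mg/mL
Rate = 6 mg/hr ÷ 0.4022039 mg/mL = 14.91781 mL/hr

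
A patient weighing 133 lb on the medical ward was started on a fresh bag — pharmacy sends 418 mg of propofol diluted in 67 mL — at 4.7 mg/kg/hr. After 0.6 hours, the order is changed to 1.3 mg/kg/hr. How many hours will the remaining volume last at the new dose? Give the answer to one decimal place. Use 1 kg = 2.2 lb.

3.1 hours

Initial rate:
Weight = 133 lb ÷ 2.2 lb/kg = 60.45455 kg
Dose = 4.7 mg/kg/hr × 60.45455 kg = 284.1364 mg/hr
Concentration = 418 mg ÷ 67 mL = 6.238806 mg/mL
Rate = 284.1364 mg/hr ÷ 6.238806 mg/mL = 45.54339 mL/hr
Volume infused so far = 45.54339 mL/hr × 0.6 hr = 27.32603 mL
Volume remaining = 67 − 27.32603 = 39.67397 mL
New rate:
Dose = 1.3 mg/kg/hr × 60.45455 kg = 78.59091 mg/hr
Rate = 78.59091 mg/hr ÷ 6.238806 mg/mL = 12.59711 mL/hr
Time remaining = 39.67397 mL ÷ 12.59711 mL/hr = 3.149451 hr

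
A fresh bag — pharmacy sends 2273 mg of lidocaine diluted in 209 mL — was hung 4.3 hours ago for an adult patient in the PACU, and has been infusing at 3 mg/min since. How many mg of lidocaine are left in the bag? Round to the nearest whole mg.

1499 mg

3 mg/min × 60 min/hr = 180 mg/hr
Concentration = 2273 mg ÷ 209 mL = 10.8756 mg/mL
Rate = 180 mg/hr ÷ 10.8756 mg/mL = 16.55081 mL/hr
Volume infused = 16.55081 mL/hr × 4.3 hr = 71.1685 mL
Volume remaining = 209 − 71.1685 = 137.8315 mL
Drug remaining = 137.8315 mL × 10.8756 mg/mL = 1499 mg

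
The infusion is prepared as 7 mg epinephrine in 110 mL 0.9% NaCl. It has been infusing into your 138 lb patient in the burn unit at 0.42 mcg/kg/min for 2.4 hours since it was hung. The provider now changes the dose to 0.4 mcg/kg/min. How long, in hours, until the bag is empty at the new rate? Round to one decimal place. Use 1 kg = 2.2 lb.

Initial rate:
Weight = 138 lb ÷ 2.2 lb/kg = 62.72727 kg
Dose = 0.42 mcg/kg/min × 62.72727 kg = 26.34545 mcg/min
26.34545 mcg/min × 60 min/hr = 1580.727 mcg/hr
Concentration = 7 mg ÷ 110 mL = 0.06363636 mg/mL = 63.63636 mcg/mL
Rate = 1580.727 mcg/hr ÷ 63.63636 mcg/mL = 24.84 mL/hr
Volume infused so far = 24.84 mL/hr × 2.4 hr = 59.616 mL
Volume remaining = 110 − 59.616 = 50.384 mL
New rate:
Dose = 0.4 mcg/kg/min × 62.72727 kg = 25.09091 mcg/min
25.09091 mcg/min × 60 min/hr = 1505.455 mcg/hr
Rate = 1505.455 mcg/hr ÷ 63.63636 mcg/mL = 23.65714 mL/hr
Time remaining = 50.384 mL ÷ 23.65714 mL/hr = 2.129758 hr

2.1 hours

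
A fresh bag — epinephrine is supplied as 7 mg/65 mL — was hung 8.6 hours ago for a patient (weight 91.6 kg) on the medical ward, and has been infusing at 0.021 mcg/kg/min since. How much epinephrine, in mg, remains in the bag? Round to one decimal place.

6.0 mg

Dose = 0.021 mcg/kg/min × 91.6 kg = 1.9236 mcg/min
1.9236 mcg/min × 60 min/hr = 115.416 mcg/hr
Concentration = 7 mg ÷ 65 mL = 0.1076923 mg/mL = 107.6923 mcg/mL
Rate = 115.416 mcg/hr ÷ 107.6923 mcg/mL = 1.07172 mL/hr
Volume infused = 1.07172 mL/hr × 8.6 hr = 9.216792 mL
Volume remaining = 65 − 9.216792 = 55.78321 mL
Drug remaining = 55.78321 mL × 107.6923 mcg/mL = 6007.422 mcg = 6.007422 mg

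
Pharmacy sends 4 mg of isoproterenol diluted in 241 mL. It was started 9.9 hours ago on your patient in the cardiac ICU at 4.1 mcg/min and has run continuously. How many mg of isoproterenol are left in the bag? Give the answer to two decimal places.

4.1 mcg/min × 60 min/hr = 246 mcg/hr
Concentration = 4 mg ÷ 241 mL = 0.01659751 mg/mL = 16.59751 mcg/mL
Rate = 246 mcg/hr ÷ 16.59751 mcg/mL = 14.8215 mL/hr
Volume infused = 14.8215 mL/hr × 9.9 hr = 146.7328 mL
Volume remaining = 241 − 146.7328 = 94.26715 mL
Drug remaining = 94.26715 mL × 16.59751 mcg/mL = 1564.6 mcg = 1.5646 mg

1.56 mg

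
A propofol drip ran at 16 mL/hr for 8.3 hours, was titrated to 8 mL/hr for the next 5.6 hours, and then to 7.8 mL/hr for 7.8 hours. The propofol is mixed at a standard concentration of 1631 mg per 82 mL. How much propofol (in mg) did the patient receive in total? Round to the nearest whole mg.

Concentration = 1631 mg ÷ 82 mL = 19.89024 mg/mL
Stage 1: 16 mL/hr × 8.3 hr = 132.8 mL → 132.8 mL × 19.89024 mg/mL = 2641.424 mg
Stage 2: 8 mL/hr × 5.6 hr = 44.8 mL → 44.8 mL × 19.89024 mg/mL = 891.0829 mg
Stage 3: 7.8 mL/hr × 7.8 hr = 60.84 mL → 60.84 mL × 19.89024 mg/mL = 1210.122 mg
Total = 2641.424 + 891.0829 + 1210.122 = 4742.63 mg

4743 mg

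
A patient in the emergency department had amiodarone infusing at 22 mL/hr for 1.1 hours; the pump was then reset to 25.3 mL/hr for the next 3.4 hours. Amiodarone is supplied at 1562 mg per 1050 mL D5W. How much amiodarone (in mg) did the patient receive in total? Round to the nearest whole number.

Concentration = 1562 mg ÷ 1050 mL = 1.487619 mg/mL
Stage 1: 22 mL/hr × 1.1 hr = 24.2 mL → 24.2 mL × 1.487619 mg/mL = 36.00038 mg
Stage 2: 25.3 mL/hr × 3.4 hr = 86.02 mL → 86.02 mL × 1.487619 mg/mL = 127.965 mg
Total = 36.00038 + 127.965 = 163.9654 mg

164 mg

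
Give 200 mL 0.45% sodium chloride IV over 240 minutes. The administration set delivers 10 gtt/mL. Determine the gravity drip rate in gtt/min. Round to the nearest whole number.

8 gtt/min

200 mL ÷ (240 min) = 0.8333333 mL/min
0.8333333 mL/min × 10 gtt/mL = 8.333333 gtt/min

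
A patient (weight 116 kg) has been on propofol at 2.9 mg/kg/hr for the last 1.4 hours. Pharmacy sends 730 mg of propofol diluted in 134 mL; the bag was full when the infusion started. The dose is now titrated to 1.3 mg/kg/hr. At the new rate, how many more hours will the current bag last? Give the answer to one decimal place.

1.7 hours

Initial rate:
Dose = 2.9 mg/kg/hr × 116 kg = 336.4 mg/hr
Concentration = 730 mg ÷ 134 mL = 5.447761 mg/mL
Rate = 336.4 mg/hr ÷ 5.447761 mg/mL = 61.75014 mL/hr
Volume infused so far = 61.75014 mL/hr × 1.4 hr = 86.45019 mL
Volume remaining = 134 − 86.45019 = 47.54981 mL
New rate:
Dose = 1.3 mg/kg/hr × 116 kg = 150.8 mg/hr
Rate = 150.8 mg/hr ÷ 5.447761 mg/mL = 27.6811 mL/hr
Time remaining = 47.54981 mL ÷ 27.6811 mL/hr = 1.717772 hr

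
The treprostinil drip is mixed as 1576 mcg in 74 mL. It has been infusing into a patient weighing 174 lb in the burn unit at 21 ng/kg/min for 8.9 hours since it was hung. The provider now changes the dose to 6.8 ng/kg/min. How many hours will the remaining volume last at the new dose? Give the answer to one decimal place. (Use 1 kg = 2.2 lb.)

Initial rate:
Weight = 174 lb ÷ 2.2 lb/kg = 79.09091 kg
Dose = 21 ng/kg/min × 79.09091 kg = 1660.909 ng/min
1660.909 ng/min × 60 min/hr = 99654.55 ng/hr
Concentration = 1576 mcg ÷ 74 mL = 21.2973 mcg/mL = 21297.3 ng/mL
Rate = 99654.55 ng/hr ÷ 21297.3 ng/mL = 4.679211 mL/hr
Volume infused so far = 4.679211 mL/hr × 8.9 hr = 41.64498 mL
Volume remaining = 74 − 41.64498 = 32.35502 mL
New rate:
Dose = 6.8 ng/kg/min × 79.09091 kg = 537.8182 ng/min
537.8182 ng/min × 60 min/hr = 32269.09 ng/hr
Rate = 32269.09 ng/hr ÷ 21297.3 ng/mL = 1.515173 mL/hr
Time remaining = 32.35502 mL ÷ 1.515173 mL/hr = 21.35401 hr

21.4 hours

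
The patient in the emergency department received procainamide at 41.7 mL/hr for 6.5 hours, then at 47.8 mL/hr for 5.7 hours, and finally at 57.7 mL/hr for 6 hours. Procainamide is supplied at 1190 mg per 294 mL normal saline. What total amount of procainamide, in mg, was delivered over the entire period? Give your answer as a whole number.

3601 mg

Concentration = 1190 mg ÷ 294 mL = 4.047619 mg/mL
Stage 1: 41.7 mL/hr × 6.5 hr = 271.05 mL → 271.05 mL × 4.047619 mg/mL = 1097.107 mg
Stage 2: 47.8 mL/hr × 5.7 hr = 272.46 mL → 272.46 mL × 4.047619 mg/mL = 1102.814 mg
Stage 3: 57.7 mL/hr × 6 hr = 346.2 mL → 346.2 mL × 4.047619 mg/mL = 1401.286 mg
Total = 1097.107 + 1102.814 + 1401.286 = 3601.207 mg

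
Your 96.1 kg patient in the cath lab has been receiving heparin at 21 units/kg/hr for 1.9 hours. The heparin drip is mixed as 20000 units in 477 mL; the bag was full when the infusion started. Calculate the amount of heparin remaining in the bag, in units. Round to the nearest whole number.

Dose = 21 units/kg/hr × 96.1 kg = 2018.1 units/hr
Concentration = 20000 units ÷ 477 mL = 41.92872 units/mL
Rate = 2018.1 units/hr ÷ 41.92872 units/mL = 48.13168 mL/hr
Volume infused = 48.13168 mL/hr × 1.9 hr = 91.4502 mL
Volume remaining = 477 − 91.4502 = 385.5498 mL
Drug remaining = 385.5498 mL × 41.92872 units/mL = 16165.61 units

16166 units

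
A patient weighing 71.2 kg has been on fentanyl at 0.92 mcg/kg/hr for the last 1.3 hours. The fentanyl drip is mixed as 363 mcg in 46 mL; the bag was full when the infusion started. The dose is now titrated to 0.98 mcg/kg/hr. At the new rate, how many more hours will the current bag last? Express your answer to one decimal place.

4.0 hours

Initial rate:
Dose = 0.92 mcg/kg/hr × 71.2 kg = 65.504 mcg/hr
Concentration = 363 mcg ÷ 46 mL = 7.891304 mcg/mL
Rate = 65.504 mcg/hr ÷ 7.891304 mcg/mL = 8.300782 mL/hr
Volume infused so far = 8.300782 mL/hr × 1.3 hr = 10.79102 mL
Volume remaining = 46 − 10.79102 = 35.20898 mL
New rate:
Dose = 0.98 mcg/kg/hr × 71.2 kg = 69.776 mcg/hr
Rate = 69.776 mcg/hr ÷ 7.891304 mcg/mL = 8.842138 mL/hr
Time remaining = 35.20898 mL ÷ 8.842138 mL/hr = 3.981954 hr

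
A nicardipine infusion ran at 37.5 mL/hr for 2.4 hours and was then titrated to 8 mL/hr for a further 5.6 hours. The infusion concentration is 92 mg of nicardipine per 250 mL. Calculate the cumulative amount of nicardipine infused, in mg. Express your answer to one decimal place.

49.6 mg

Concentration = 92 mg ÷ 250 mL = 0.368 mg/mL
Stage 1: 37.5 mL/hr × 2.4 hr = 90 mL → 90 mL × 0.368 mg/mL = 33.12 mg
Stage 2: 8 mL/hr × 5.6 hr = 44.8 mL → 44.8 mL × 0.368 mg/mL = 16.4864 mg
Total = 33.12 + 16.4864 = 49.6064 mg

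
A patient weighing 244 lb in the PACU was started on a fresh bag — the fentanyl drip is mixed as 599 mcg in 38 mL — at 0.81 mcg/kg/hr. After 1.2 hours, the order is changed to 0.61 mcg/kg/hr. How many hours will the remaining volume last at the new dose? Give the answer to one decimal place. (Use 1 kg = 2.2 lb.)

Initial rate:
Weight = 244 lb ÷ 2.2 lb/kg = 110.9091 kg
Dose = 0.81 mcg/kg/hr × 110.9091 kg = 89.83636 mcg/hr
Concentration = 599 mcg ÷ 38 mL = 15.76316 mcg/mL
Rate = 89.83636 mcg/hr ÷ 15.76316 mcg/mL = 5.699135 mL/hr
Volume infused so far = 5.699135 mL/hr × 1.2 hr = 6.838962 mL
Volume remaining = 38 − 6.838962 = 31.16104 mL
New rate:
Dose = 0.61 mcg/kg/hr × 110.9091 kg = 67.65455 mcg/hr
Rate = 67.65455 mcg/hr ÷ 15.76316 mcg/mL = 4.291941 mL/hr
Time remaining = 31.16104 mL ÷ 4.291941 mL/hr = 7.26036 hr

7.3 hours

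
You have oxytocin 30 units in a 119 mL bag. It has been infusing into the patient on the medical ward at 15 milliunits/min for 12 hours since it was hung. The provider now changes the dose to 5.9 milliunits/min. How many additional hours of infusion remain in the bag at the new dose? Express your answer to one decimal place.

Initial rate:
15 milliunits/min × 60 min/hr = 900 milliunits/hr
Concentration = 30 units ÷ 119 mL = 0.2521008 units/mL = 252.1008 milliunits/mL
Rate = 900 milliunits/hr ÷ 252.1008 milliunits/mL = 3.57 mL/hr
Volume infused so far = 3.57 mL/hr × 12 hr = 42.84 mL
Volume remaining = 119 − 42.84 = 76.16 mL
New rate:
5.9 milliunits/min × 60 min/hr = 354 milliunits/hr
Rate = 354 milliunits/hr ÷ 252.1008 milliunits/mL = 1.4042 mL/hr
Time remaining = 76.16 mL ÷ 1.4042 mL/hr = 54.23729 hr

54.2 hours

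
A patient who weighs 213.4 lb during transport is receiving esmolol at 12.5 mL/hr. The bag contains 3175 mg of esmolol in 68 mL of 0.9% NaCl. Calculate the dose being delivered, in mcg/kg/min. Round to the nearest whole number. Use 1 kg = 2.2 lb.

Weight = 213.4 lb ÷ 2.2 lb/kg = 97 kg
Concentration = 3175 mg ÷ 68 mL = 46.69118 mg/mL = 46691.18 mcg/mL
Drug rate = 12.5 mL/hr × 46691.18 mcg/mL = 583639.7 mcg/hr
583639.7 mcg/hr ÷ 60 min/hr = 9727.328 mcg/min
9727.328 mcg/min ÷ 97 kg = 100.2817 mcg/kg/min

100 mcg/kg/min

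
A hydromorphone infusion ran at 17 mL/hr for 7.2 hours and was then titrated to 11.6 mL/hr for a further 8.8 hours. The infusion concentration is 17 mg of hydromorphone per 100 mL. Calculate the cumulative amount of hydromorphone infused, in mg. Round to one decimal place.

Concentration = 17 mg ÷ 100 mL = 0.17 mg/mL
Stage 1: 17 mL/hr × 7.2 hr = 122.4 mL → 122.4 mL × 0.17 mg/mL = 20.808 mg
Stage 2: 11.6 mL/hr × 8.8 hr = 102.08 mL → 102.08 mL × 0.17 mg/mL = 17.3536 mg
Total = 20.808 + 17.3536 = 38.1616 mg

38.2 mg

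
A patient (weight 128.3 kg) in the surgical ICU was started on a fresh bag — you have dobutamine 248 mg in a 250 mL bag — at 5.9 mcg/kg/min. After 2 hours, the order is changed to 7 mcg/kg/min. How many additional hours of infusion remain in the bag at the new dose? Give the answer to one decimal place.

Initial rate:
Dose = 5.9 mcg/kg/min × 128.3 kg = 756.97 mcg/min
756.97 mcg/min × 60 min/hr = 45418.2 mcg/hr
Concentration = 248 mg ÷ 250 mL = 0.992 mg/mL = 992 mcg/mL
Rate = 45418.2 mcg/hr ÷ 992 mcg/mL = 45.78448 mL/hr
Volume infused so far = 45.78448 mL/hr × 2 hr = 91.56895 mL
Volume remaining = 250 − 91.56895 = 158.431 mL
New rate:
Dose = 7 mcg/kg/min × 128.3 kg = 898.1 mcg/min
898.1 mcg/min × 60 min/hr = 53886 mcg/hr
Rate = 53886 mcg/hr ÷ 992 mcg/mL = 54.32056 mL/hr
Time remaining = 158.431 mL ÷ 54.32056 mL/hr = 2.916594 hr

2.9 hours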